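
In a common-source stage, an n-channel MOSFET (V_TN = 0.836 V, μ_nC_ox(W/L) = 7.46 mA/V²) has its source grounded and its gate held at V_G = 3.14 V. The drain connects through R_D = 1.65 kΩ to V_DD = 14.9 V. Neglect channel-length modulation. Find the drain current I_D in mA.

V_GS = V_G = 3.14 V, so V_ov = 3.14 − 0.836 = 2.3 V.
Assume saturation: I_D = ½ k_n V_ov² = 0.5 × 7.46 × 2.3² = 19.8 mA, giving V_DS = V_DD − I_D R_D = 14.9 − 19.8 × 1.65 = -17.8 V.
But -17.8 V < V_ov = 2.3 V, so the device is actually in triode.
In triode I_D = k_n[V_ov V_DS − ½ V_DS²] and I_D = (V_DD − V_DS)/R_D. Equating: 6.15 V_DS² − 29.36 V_DS + 14.9 = 0, giving V_DS = 0.577 V (the root below V_ov).
I_D = (14.9 − 0.577) / 1.65 = 8.68 mA.

I_D = 8.68 mA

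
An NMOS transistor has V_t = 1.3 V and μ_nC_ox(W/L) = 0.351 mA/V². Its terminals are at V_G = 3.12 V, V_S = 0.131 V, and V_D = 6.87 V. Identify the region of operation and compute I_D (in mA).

Saturation; I_D = 0.501 mA

V_GS = V_G − V_S = 3.12 − 0.131 = 2.99 V; V_DS = V_D − V_S = 6.87 − 0.131 = 6.74 V.
V_ov = V_GS − V_t = 2.99 − 1.3 = 1.69 V.
Since V_DS = 6.74 V ≥ V_ov = 1.69 V, the device is in saturation.
I_D = ½ k_n V_ov² = 0.5 × 0.351 × 1.69² = 0.501 mA.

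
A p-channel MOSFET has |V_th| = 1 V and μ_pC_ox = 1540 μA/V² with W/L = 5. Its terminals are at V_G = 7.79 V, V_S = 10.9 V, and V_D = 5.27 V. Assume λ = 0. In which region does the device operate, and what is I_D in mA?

V_SG = V_S − V_G = 10.9 − 7.79 = 3.11 V; V_SD = V_S − V_D = 10.9 − 5.27 = 5.63 V.
k_p = μ_pC_ox · (W/L) = 7.7 mA/V².
V_ov = V_SG − |V_th| = 3.11 − 1 = 2.11 V.
Since V_SD = 5.63 V ≥ V_ov = 2.11 V, the device is in saturation.
I_D = ½ k_p V_ov² = 0.5 × 7.7 × 2.11² = 17.1 mA.

Saturation; I_D = 17.1 mA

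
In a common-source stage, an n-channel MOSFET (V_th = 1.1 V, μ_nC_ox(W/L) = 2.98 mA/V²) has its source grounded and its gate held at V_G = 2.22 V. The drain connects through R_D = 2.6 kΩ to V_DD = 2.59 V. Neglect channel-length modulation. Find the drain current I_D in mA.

I_D = 0.879 mA

V_GS = V_G = 2.22 V, so V_ov = 2.22 − 1.1 = 1.12 V.
Assume saturation: I_D = ½ k_n V_ov² = 0.5 × 2.98 × 1.12² = 1.87 mA, giving V_DS = V_DD − I_D R_D = 2.59 − 1.87 × 2.6 = -2.27 V.
But -2.27 V < V_ov = 1.12 V, so the device is actually in triode.
In triode I_D = k_n[V_ov V_DS − ½ V_DS²] and I_D = (V_DD − V_DS)/R_D. Equating: 3.87 V_DS² − 9.678 V_DS + 2.59 = 0, giving V_DS = 0.305 V (the root below V_ov).
I_D = (2.59 − 0.305) / 2.6 = 0.879 mA.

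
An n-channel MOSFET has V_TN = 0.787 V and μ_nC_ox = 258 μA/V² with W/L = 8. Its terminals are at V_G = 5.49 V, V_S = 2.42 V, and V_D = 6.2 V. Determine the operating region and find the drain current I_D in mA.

Saturation; I_D = 5.38 mA

V_GS = V_G − V_S = 5.49 − 2.42 = 3.07 V; V_DS = V_D − V_S = 6.2 − 2.42 = 3.78 V.
k_n = μ_nC_ox · (W/L) = 2.064 mA/V².
V_ov = V_GS − V_TN = 3.07 − 0.787 = 2.28 V.
Since V_DS = 3.78 V ≥ V_ov = 2.28 V, the device is in saturation.
I_D = ½ k_n V_ov² = 0.5 × 2.064 × 2.28² = 5.38 mA.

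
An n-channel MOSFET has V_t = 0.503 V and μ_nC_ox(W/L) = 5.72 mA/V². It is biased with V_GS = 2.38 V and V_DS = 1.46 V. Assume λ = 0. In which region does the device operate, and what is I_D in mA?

Triode; I_D = 9.58 mA

V_ov = V_GS − V_t = 2.38 − 0.503 = 1.88 V.
Since V_DS = 1.46 V < V_ov = 1.88 V, the device is in the triode region.
I_D = k_n [V_ov · V_DS − ½ V_DS²] = 5.72 × [1.88 × 1.46 − 0.5 × 1.46²] = 9.58 mA.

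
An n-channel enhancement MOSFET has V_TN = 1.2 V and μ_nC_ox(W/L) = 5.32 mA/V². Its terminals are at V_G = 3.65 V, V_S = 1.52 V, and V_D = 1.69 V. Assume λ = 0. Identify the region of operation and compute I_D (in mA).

V_GS = V_G − V_S = 3.65 − 1.52 = 2.13 V; V_DS = V_D − V_S = 1.69 − 1.52 = 0.17 V.
V_ov = V_GS − V_TN = 2.13 − 1.2 = 0.93 V.
Since V_DS = 0.17 V < V_ov = 0.93 V, the device is in the triode region.
I_D = k_n [V_ov · V_DS − ½ V_DS²] = 5.32 × [0.93 × 0.17 − 0.5 × 0.17²] = 0.764 mA.

Triode; I_D = 0.764 mA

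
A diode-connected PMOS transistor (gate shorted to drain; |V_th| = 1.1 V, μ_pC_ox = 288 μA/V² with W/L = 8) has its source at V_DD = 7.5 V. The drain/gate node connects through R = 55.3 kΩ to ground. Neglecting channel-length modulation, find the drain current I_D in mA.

With gate tied to drain, V_SG = V_SD ≥ V_SG − |V_th|, so the device is in saturation.
k_p = μ_pC_ox · (W/L) = 2.304 mA/V².
KCL at the drain: ½ k_p (V_SG − |V_th|)² = (V_DD − V_SG)/R.
Let x = V_SG − 1.1. Then 63.7 x² + x − 6.4 = 0, giving x = 0.309 V (positive root), so V_SG = 1.41 V.
I_D = (V_DD − V_SG)/R = (7.5 − 1.41) / 55.3 = 0.11 mA.

I_D = 0.110 mA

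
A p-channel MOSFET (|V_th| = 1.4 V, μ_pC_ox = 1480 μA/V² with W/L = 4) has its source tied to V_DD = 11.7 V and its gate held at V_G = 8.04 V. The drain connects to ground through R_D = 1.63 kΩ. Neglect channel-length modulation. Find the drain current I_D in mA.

I_D = 6.82 mA

V_SG = V_DD − V_G = 11.7 − 8.04 = 3.66 V, so V_ov = 3.66 − 1.4 = 2.26 V.
k_p = μ_pC_ox · (W/L) = 5.92 mA/V².
Assume saturation: I_D = ½ k_p V_ov² = 0.5 × 5.92 × 2.26² = 15.1 mA, giving V_SD = V_DD − I_D R_D = 11.7 − 15.1 × 1.63 = -12.9 V.
But -12.9 V < V_ov = 2.26 V, so the device is actually in triode.
In triode I_D = k_p[V_ov V_SD − ½ V_SD²] and I_D = (V_DD − V_SD)/R_D. Equating: 4.82 V_SD² − 22.81 V_SD + 11.7 = 0, giving V_SD = 0.585 V (the root below V_ov).
I_D = (11.7 − 0.585) / 1.63 = 6.82 mA.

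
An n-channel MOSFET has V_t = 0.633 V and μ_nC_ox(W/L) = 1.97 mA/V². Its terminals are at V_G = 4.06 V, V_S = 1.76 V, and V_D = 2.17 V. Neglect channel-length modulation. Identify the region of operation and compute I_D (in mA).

Triode; I_D = 1.18 mA

V_GS = V_G − V_S = 4.06 − 1.76 = 2.3 V; V_DS = V_D − V_S = 2.17 − 1.76 = 0.41 V.
V_ov = V_GS − V_t = 2.3 − 0.633 = 1.67 V.
Since V_DS = 0.41 V < V_ov = 1.67 V, the device is in the triode region.
I_D = k_n [V_ov · V_DS − ½ V_DS²] = 1.97 × [1.67 × 0.41 − 0.5 × 0.41²] = 1.18 mA.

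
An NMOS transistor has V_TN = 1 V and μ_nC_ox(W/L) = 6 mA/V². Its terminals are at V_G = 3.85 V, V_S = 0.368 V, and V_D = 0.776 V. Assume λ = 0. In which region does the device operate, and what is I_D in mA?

V_GS = V_G − V_S = 3.85 − 0.368 = 3.48 V; V_DS = V_D − V_S = 0.776 − 0.368 = 0.408 V.
V_ov = V_GS − V_TN = 3.48 − 1 = 2.48 V.
Since V_DS = 0.408 V < V_ov = 2.48 V, the device is in the triode region.
I_D = k_n [V_ov · V_DS − ½ V_DS²] = 6 × [2.48 × 0.408 − 0.5 × 0.408²] = 5.58 mA.

Triode; I_D = 5.58 mA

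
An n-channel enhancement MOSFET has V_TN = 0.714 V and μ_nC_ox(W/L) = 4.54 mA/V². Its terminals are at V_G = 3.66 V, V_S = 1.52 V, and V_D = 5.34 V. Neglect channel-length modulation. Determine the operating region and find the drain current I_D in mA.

V_GS = V_G − V_S = 3.66 − 1.52 = 2.14 V; V_DS = V_D − V_S = 5.34 − 1.52 = 3.82 V.
V_ov = V_GS − V_TN = 2.14 − 0.714 = 1.43 V.
Since V_DS = 3.82 V ≥ V_ov = 1.43 V, the device is in saturation.
I_D = ½ k_n V_ov² = 0.5 × 4.54 × 1.43² = 4.62 mA.

Saturation; I_D = 4.62 mA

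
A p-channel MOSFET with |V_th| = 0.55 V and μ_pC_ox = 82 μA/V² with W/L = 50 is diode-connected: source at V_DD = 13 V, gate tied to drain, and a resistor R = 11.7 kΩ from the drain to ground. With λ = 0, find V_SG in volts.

With gate tied to drain, V_SG = V_SD ≥ V_SG − |V_th|, so the device is in saturation.
k_p = μ_pC_ox · (W/L) = 4.1 mA/V².
KCL at the drain: ½ k_p (V_SG − |V_th|)² = (V_DD − V_SG)/R.
Let x = V_SG − 0.55. Then 24 x² + x − 12.45 = 0, giving x = 0.7 V (positive root), so V_SG = 1.25 V.
I_D = (V_DD − V_SG)/R = (13 − 1.25) / 11.7 = 1 mA.

V_SG = 1.25 V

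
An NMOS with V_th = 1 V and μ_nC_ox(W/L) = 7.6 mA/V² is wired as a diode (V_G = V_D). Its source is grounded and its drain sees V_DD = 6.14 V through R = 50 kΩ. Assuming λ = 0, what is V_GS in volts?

With gate tied to drain, V_GS = V_DS ≥ V_GS − V_th, so the device is in saturation.
KCL at the drain: ½ k_n (V_GS − V_th)² = (V_DD − V_GS)/R.
Let x = V_GS − 1. Then 190 x² + x − 5.14 = 0, giving x = 0.162 V (positive root), so V_GS = 1.16 V.
I_D = (V_DD − V_GS)/R = (6.14 − 1.16) / 50 = 0.0996 mA.

V_GS = 1.16 V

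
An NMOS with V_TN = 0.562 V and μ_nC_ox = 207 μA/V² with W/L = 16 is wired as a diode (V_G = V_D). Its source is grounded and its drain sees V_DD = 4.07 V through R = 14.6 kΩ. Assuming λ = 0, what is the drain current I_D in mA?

I_D = 0.216 mA

With gate tied to drain, V_GS = V_DS ≥ V_GS − V_TN, so the device is in saturation.
k_n = μ_nC_ox · (W/L) = 3.312 mA/V².
KCL at the drain: ½ k_n (V_GS − V_TN)² = (V_DD − V_GS)/R.
Let x = V_GS − 0.562. Then 24.2 x² + x − 3.508 = 0, giving x = 0.361 V (positive root), so V_GS = 0.923 V.
I_D = (V_DD − V_GS)/R = (4.07 − 0.923) / 14.6 = 0.216 mA.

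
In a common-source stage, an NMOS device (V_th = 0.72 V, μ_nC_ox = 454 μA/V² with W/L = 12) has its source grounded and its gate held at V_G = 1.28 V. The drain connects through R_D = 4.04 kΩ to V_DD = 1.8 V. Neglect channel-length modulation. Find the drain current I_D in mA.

I_D = 0.407 mA

V_GS = V_G = 1.28 V, so V_ov = 1.28 − 0.72 = 0.56 V.
k_n = μ_nC_ox · (W/L) = 5.448 mA/V².
Assume saturation: I_D = ½ k_n V_ov² = 0.5 × 5.448 × 0.56² = 0.854 mA, giving V_DS = V_DD − I_D R_D = 1.8 − 0.854 × 4.04 = -1.65 V.
But -1.65 V < V_ov = 0.56 V, so the device is actually in triode.
In triode I_D = k_n[V_ov V_DS − ½ V_DS²] and I_D = (V_DD − V_DS)/R_D. Equating: 11 V_DS² − 13.33 V_DS + 1.8 = 0, giving V_DS = 0.155 V (the root below V_ov).
I_D = (1.8 − 0.155) / 4.04 = 0.407 mA.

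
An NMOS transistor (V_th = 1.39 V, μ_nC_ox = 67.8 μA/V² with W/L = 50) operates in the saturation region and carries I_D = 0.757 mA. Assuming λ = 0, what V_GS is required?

k_n = μ_nC_ox · (W/L) = 3.39 mA/V².
In saturation I_D = ½ k_n (V_GS − V_th)², so V_GS − V_th = √(2 I_D / k_n) = √(2 × 0.757 / 3.39) = 0.668 V.
V_GS = 1.39 + 0.668 = 2.06 V.

V_GS = 2.06 V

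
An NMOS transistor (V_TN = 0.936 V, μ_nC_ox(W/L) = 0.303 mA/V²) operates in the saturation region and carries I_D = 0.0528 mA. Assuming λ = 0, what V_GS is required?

V_GS = 1.53 V

In saturation I_D = ½ k_n (V_GS − V_TN)², so V_GS − V_TN = √(2 I_D / k_n) = √(2 × 0.0528 / 0.303) = 0.59 V.
V_GS = 0.936 + 0.59 = 1.53 V.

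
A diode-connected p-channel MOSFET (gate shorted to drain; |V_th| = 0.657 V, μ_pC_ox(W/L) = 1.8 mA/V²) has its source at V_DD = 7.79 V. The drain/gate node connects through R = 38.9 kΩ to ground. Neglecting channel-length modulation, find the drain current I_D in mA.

With gate tied to drain, V_SG = V_SD ≥ V_SG − |V_th|, so the device is in saturation.
KCL at the drain: ½ k_p (V_SG − |V_th|)² = (V_DD − V_SG)/R.
Let x = V_SG − 0.657. Then 35 x² + x − 7.133 = 0, giving x = 0.437 V (positive root), so V_SG = 1.09 V.
I_D = (V_DD − V_SG)/R = (7.79 − 1.09) / 38.9 = 0.172 mA.

I_D = 0.172 mA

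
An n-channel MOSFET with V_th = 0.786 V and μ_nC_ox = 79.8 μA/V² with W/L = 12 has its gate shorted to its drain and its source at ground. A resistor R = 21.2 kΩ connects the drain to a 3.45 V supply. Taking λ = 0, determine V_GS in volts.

With gate tied to drain, V_GS = V_DS ≥ V_GS − V_th, so the device is in saturation.
k_n = μ_nC_ox · (W/L) = 0.9576 mA/V².
KCL at the drain: ½ k_n (V_GS − V_th)² = (V_DD − V_GS)/R.
Let x = V_GS − 0.786. Then 10.2 x² + x − 2.664 = 0, giving x = 0.465 V (positive root), so V_GS = 1.25 V.
I_D = (V_DD − V_GS)/R = (3.45 − 1.25) / 21.2 = 0.104 mA.

V_GS = 1.25 V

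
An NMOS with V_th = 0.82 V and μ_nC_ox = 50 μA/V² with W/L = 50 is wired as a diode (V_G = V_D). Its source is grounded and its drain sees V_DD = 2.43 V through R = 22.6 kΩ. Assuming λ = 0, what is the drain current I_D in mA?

I_D = 0.0614 mA

With gate tied to drain, V_GS = V_DS ≥ V_GS − V_th, so the device is in saturation.
k_n = μ_nC_ox · (W/L) = 2.5 mA/V².
KCL at the drain: ½ k_n (V_GS − V_th)² = (V_DD − V_GS)/R.
Let x = V_GS − 0.82. Then 28.2 x² + x − 1.61 = 0, giving x = 0.222 V (positive root), so V_GS = 1.04 V.
I_D = (V_DD − V_GS)/R = (2.43 − 1.04) / 22.6 = 0.0614 mA.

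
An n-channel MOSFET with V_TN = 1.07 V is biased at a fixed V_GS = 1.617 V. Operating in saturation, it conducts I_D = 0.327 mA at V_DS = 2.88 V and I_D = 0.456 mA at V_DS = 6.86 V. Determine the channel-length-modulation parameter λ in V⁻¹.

With V_GS fixed, I_D ∝ (1 + λ V_DS) in saturation, so I_D2/I_D1 = (1 + λ V_DS2)/(1 + λ V_DS1).
0.456/0.327 = 1.394 = (1 + 6.86 λ)/(1 + 2.88 λ).
Solving: λ (I_D1 V_DS2 − I_D2 V_DS1) = I_D2 − I_D1, so λ = (0.456 − 0.327) / (0.327 × 6.86 − 0.456 × 2.88) = 0.129 / 0.93 = 0.139 V⁻¹.

λ = 0.139 V⁻¹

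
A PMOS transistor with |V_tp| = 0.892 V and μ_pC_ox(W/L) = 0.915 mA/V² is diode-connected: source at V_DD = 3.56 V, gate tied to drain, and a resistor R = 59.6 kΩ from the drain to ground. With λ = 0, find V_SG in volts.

V_SG = 1.19 V

With gate tied to drain, V_SG = V_SD ≥ V_SG − |V_tp|, so the device is in saturation.
KCL at the drain: ½ k_p (V_SG − |V_tp|)² = (V_DD − V_SG)/R.
Let x = V_SG − 0.892. Then 27.3 x² + x − 2.668 = 0, giving x = 0.295 V (positive root), so V_SG = 1.19 V.
I_D = (V_DD − V_SG)/R = (3.56 − 1.19) / 59.6 = 0.0398 mA.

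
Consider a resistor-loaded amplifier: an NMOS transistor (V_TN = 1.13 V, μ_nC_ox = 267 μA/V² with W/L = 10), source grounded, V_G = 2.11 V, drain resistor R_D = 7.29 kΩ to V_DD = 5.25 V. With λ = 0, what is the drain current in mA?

V_GS = V_G = 2.11 V, so V_ov = 2.11 − 1.13 = 0.98 V.
k_n = μ_nC_ox · (W/L) = 2.67 mA/V².
Assume saturation: I_D = ½ k_n V_ov² = 0.5 × 2.67 × 0.98² = 1.28 mA, giving V_DS = V_DD − I_D R_D = 5.25 − 1.28 × 7.29 = -4.1 V.
But -4.1 V < V_ov = 0.98 V, so the device is actually in triode.
In triode I_D = k_n[V_ov V_DS − ½ V_DS²] and I_D = (V_DD − V_DS)/R_D. Equating: 9.73 V_DS² − 20.08 V_DS + 5.25 = 0, giving V_DS = 0.307 V (the root below V_ov).
I_D = (5.25 − 0.307) / 7.29 = 0.678 mA.

I_D = 0.678 mA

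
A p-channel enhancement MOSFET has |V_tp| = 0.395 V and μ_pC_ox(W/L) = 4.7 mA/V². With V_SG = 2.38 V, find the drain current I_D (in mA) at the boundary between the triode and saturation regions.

At the boundary V_SD = V_ov = V_SG − |V_tp| = 2.38 − 0.395 = 1.98 V.
I_D = ½ k_p V_ov² = 0.5 × 4.7 × 1.98² = 9.26 mA.

I_D = 9.26 mA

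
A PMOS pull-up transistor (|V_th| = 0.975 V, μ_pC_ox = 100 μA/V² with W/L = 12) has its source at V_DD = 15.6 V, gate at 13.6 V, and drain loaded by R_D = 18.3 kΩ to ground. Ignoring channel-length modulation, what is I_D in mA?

V_SG = V_DD − V_G = 15.6 − 13.6 = 2 V, so V_ov = 2 − 0.975 = 1.02 V.
k_p = μ_pC_ox · (W/L) = 1.2 mA/V².
Assume saturation: I_D = ½ k_p V_ov² = 0.5 × 1.2 × 1.02² = 0.63 mA, giving V_SD = V_DD − I_D R_D = 15.6 − 0.63 × 18.3 = 4.06 V.
V_SD = 4.06 V ≥ V_ov = 1.02 V, confirming saturation.

I_D = 0.630 mA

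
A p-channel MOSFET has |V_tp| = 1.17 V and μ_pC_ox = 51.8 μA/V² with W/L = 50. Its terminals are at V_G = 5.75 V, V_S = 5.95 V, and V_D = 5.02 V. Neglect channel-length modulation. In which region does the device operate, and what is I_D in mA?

V_SG = V_S − V_G = 5.95 − 5.75 = 0.2 V; V_SD = V_S − V_D = 5.95 − 5.02 = 0.93 V.
V_SG = 0.2 V < |V_tp| = 1.17 V, so the transistor is in cutoff.

Cutoff; I_D = 0 mA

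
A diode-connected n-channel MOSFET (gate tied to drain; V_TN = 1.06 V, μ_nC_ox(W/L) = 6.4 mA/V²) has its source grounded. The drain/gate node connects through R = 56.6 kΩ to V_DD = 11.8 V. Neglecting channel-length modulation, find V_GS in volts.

V_GS = 1.30 V

With gate tied to drain, V_GS = V_DS ≥ V_GS − V_TN, so the device is in saturation.
KCL at the drain: ½ k_n (V_GS − V_TN)² = (V_DD − V_GS)/R.
Let x = V_GS − 1.06. Then 181 x² + x − 10.74 = 0, giving x = 0.241 V (positive root), so V_GS = 1.3 V.
I_D = (V_DD − V_GS)/R = (11.8 − 1.3) / 56.6 = 0.185 mA.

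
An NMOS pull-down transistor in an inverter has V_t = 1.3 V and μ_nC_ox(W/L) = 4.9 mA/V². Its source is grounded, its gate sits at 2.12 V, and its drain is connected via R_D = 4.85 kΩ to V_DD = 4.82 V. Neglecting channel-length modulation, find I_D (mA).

I_D = 0.936 mA

V_GS = V_G = 2.12 V, so V_ov = 2.12 − 1.3 = 0.82 V.
Assume saturation: I_D = ½ k_n V_ov² = 0.5 × 4.9 × 0.82² = 1.65 mA, giving V_DS = V_DD − I_D R_D = 4.82 − 1.65 × 4.85 = -3.17 V.
But -3.17 V < V_ov = 0.82 V, so the device is actually in triode.
In triode I_D = k_n[V_ov V_DS − ½ V_DS²] and I_D = (V_DD − V_DS)/R_D. Equating: 11.9 V_DS² − 20.49 V_DS + 4.82 = 0, giving V_DS = 0.281 V (the root below V_ov).
I_D = (4.82 − 0.281) / 4.85 = 0.936 mA.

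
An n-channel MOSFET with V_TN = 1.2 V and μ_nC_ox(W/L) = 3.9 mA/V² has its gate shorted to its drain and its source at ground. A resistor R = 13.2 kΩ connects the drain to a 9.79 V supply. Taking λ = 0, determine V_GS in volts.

V_GS = 1.76 V

With gate tied to drain, V_GS = V_DS ≥ V_GS − V_TN, so the device is in saturation.
KCL at the drain: ½ k_n (V_GS − V_TN)² = (V_DD − V_GS)/R.
Let x = V_GS − 1.2. Then 25.7 x² + x − 8.59 = 0, giving x = 0.559 V (positive root), so V_GS = 1.76 V.
I_D = (V_DD − V_GS)/R = (9.79 − 1.76) / 13.2 = 0.608 mA.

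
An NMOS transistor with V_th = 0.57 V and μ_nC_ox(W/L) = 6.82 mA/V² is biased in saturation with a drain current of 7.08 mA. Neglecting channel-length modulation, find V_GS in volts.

In saturation I_D = ½ k_n (V_GS − V_th)², so V_GS − V_th = √(2 I_D / k_n) = √(2 × 7.08 / 6.82) = 1.44 V.
V_GS = 0.57 + 1.44 = 2.01 V.

V_GS = 2.01 V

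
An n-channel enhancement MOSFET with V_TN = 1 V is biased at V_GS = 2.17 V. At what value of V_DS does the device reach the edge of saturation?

The boundary between triode and saturation is V_DS = V_GS − V_TN = V_ov.
V_ov = 2.17 − 1 = 1.17 V.

V_DS,sat = 1.17 V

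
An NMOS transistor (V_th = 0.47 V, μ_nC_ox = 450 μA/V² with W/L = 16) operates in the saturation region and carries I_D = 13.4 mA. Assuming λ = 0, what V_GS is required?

V_GS = 2.40 V

k_n = μ_nC_ox · (W/L) = 7.2 mA/V².
In saturation I_D = ½ k_n (V_GS − V_th)², so V_GS − V_th = √(2 I_D / k_n) = √(2 × 13.4 / 7.2) = 1.93 V.
V_GS = 0.47 + 1.93 = 2.4 V.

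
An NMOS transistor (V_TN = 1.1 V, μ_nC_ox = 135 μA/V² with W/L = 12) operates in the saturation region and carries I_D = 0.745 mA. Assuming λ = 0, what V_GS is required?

V_GS = 2.06 V

k_n = μ_nC_ox · (W/L) = 1.62 mA/V².
In saturation I_D = ½ k_n (V_GS − V_TN)², so V_GS − V_TN = √(2 I_D / k_n) = √(2 × 0.745 / 1.62) = 0.959 V.
V_GS = 1.1 + 0.959 = 2.06 V.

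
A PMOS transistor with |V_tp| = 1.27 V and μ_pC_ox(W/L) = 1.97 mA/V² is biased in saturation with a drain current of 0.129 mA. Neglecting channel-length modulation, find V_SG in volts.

In saturation I_D = ½ k_p (V_SG − |V_tp|)², so V_SG − |V_tp| = √(2 I_D / k_p) = √(2 × 0.129 / 1.97) = 0.362 V.
V_SG = 1.27 + 0.362 = 1.63 V.

V_SG = 1.63 V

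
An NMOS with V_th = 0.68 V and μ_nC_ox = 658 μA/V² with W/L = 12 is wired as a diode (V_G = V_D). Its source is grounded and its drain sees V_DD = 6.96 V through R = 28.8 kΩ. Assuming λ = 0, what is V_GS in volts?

V_GS = 0.911 V

With gate tied to drain, V_GS = V_DS ≥ V_GS − V_th, so the device is in saturation.
k_n = μ_nC_ox · (W/L) = 7.896 mA/V².
KCL at the drain: ½ k_n (V_GS − V_th)² = (V_DD − V_GS)/R.
Let x = V_GS − 0.68. Then 114 x² + x − 6.28 = 0, giving x = 0.231 V (positive root), so V_GS = 0.911 V.
I_D = (V_DD − V_GS)/R = (6.96 − 0.911) / 28.8 = 0.21 mA.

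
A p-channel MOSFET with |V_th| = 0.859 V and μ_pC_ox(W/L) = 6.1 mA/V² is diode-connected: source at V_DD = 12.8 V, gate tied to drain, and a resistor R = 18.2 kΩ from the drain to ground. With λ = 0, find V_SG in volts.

With gate tied to drain, V_SG = V_SD ≥ V_SG − |V_th|, so the device is in saturation.
KCL at the drain: ½ k_p (V_SG − |V_th|)² = (V_DD − V_SG)/R.
Let x = V_SG − 0.859. Then 55.5 x² + x − 11.94 = 0, giving x = 0.455 V (positive root), so V_SG = 1.31 V.
I_D = (V_DD − V_SG)/R = (12.8 − 1.31) / 18.2 = 0.631 mA.

V_SG = 1.31 V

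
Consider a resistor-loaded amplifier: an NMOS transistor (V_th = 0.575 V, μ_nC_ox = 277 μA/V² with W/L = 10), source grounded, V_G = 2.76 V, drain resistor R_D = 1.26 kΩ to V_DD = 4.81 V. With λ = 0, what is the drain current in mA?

I_D = 3.31 mA

V_GS = V_G = 2.76 V, so V_ov = 2.76 − 0.575 = 2.18 V.
k_n = μ_nC_ox · (W/L) = 2.77 mA/V².
Assume saturation: I_D = ½ k_n V_ov² = 0.5 × 2.77 × 2.18² = 6.61 mA, giving V_DS = V_DD − I_D R_D = 4.81 − 6.61 × 1.26 = -3.52 V.
But -3.52 V < V_ov = 2.18 V, so the device is actually in triode.
In triode I_D = k_n[V_ov V_DS − ½ V_DS²] and I_D = (V_DD − V_DS)/R_D. Equating: 1.75 V_DS² − 8.626 V_DS + 4.81 = 0, giving V_DS = 0.641 V (the root below V_ov).
I_D = (4.81 − 0.641) / 1.26 = 3.31 mA.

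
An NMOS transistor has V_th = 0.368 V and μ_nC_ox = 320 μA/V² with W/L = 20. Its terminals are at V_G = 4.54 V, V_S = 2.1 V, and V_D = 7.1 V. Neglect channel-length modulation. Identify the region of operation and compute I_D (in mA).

Saturation; I_D = 13.7 mA

V_GS = V_G − V_S = 4.54 − 2.1 = 2.44 V; V_DS = V_D − V_S = 7.1 − 2.1 = 5 V.
k_n = μ_nC_ox · (W/L) = 6.4 mA/V².
V_ov = V_GS − V_th = 2.44 − 0.368 = 2.07 V.
Since V_DS = 5 V ≥ V_ov = 2.07 V, the device is in saturation.
I_D = ½ k_n V_ov² = 0.5 × 6.4 × 2.07² = 13.7 mA.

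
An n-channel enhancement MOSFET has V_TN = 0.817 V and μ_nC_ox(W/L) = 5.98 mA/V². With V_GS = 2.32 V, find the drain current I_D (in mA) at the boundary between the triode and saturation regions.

At the boundary V_DS = V_ov = V_GS − V_TN = 2.32 − 0.817 = 1.5 V.
I_D = ½ k_n V_ov² = 0.5 × 5.98 × 1.5² = 6.75 mA.

I_D = 6.75 mA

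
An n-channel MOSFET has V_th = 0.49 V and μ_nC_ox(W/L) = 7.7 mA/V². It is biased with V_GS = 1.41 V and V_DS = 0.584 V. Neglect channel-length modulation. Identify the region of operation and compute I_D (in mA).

V_ov = V_GS − V_th = 1.41 − 0.49 = 0.92 V.
Since V_DS = 0.584 V < V_ov = 0.92 V, the device is in the triode region.
I_D = k_n [V_ov · V_DS − ½ V_DS²] = 7.7 × [0.92 × 0.584 − 0.5 × 0.584²] = 2.82 mA.

Triode; I_D = 2.82 mA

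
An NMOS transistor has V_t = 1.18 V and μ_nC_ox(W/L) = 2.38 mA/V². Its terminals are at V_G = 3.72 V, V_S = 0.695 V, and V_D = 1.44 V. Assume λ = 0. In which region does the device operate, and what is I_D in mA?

Triode; I_D = 2.61 mA

V_GS = V_G − V_S = 3.72 − 0.695 = 3.03 V; V_DS = V_D − V_S = 1.44 − 0.695 = 0.745 V.
V_ov = V_GS − V_t = 3.03 − 1.18 = 1.85 V.
Since V_DS = 0.745 V < V_ov = 1.85 V, the device is in the triode region.
I_D = k_n [V_ov · V_DS − ½ V_DS²] = 2.38 × [1.85 × 0.745 − 0.5 × 0.745²] = 2.61 mA.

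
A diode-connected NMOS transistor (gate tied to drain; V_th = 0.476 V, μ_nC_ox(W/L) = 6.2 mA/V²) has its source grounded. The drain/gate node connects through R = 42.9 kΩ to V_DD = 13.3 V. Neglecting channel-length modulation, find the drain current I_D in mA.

With gate tied to drain, V_GS = V_DS ≥ V_GS − V_th, so the device is in saturation.
KCL at the drain: ½ k_n (V_GS − V_th)² = (V_DD − V_GS)/R.
Let x = V_GS − 0.476. Then 133 x² + x − 12.82 = 0, giving x = 0.307 V (positive root), so V_GS = 0.783 V.
I_D = (V_DD − V_GS)/R = (13.3 − 0.783) / 42.9 = 0.292 mA.

I_D = 0.292 mA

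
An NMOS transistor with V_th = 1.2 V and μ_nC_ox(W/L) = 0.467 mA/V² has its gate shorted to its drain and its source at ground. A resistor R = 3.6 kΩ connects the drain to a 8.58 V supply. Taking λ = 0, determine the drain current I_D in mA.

I_D = 1.38 mA

With gate tied to drain, V_GS = V_DS ≥ V_GS − V_th, so the device is in saturation.
KCL at the drain: ½ k_n (V_GS − V_th)² = (V_DD − V_GS)/R.
Let x = V_GS − 1.2. Then 0.841 x² + x − 7.38 = 0, giving x = 2.43 V (positive root), so V_GS = 3.63 V.
I_D = (V_DD − V_GS)/R = (8.58 − 3.63) / 3.6 = 1.38 mA.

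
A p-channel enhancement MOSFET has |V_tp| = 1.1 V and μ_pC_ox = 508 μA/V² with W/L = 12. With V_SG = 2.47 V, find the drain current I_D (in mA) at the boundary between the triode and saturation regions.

I_D = 5.72 mA

At the boundary V_SD = V_ov = V_SG − |V_tp| = 2.47 − 1.1 = 1.37 V.
k_p = μ_pC_ox · (W/L) = 6.096 mA/V².
I_D = ½ k_p V_ov² = 0.5 × 6.096 × 1.37² = 5.72 mA.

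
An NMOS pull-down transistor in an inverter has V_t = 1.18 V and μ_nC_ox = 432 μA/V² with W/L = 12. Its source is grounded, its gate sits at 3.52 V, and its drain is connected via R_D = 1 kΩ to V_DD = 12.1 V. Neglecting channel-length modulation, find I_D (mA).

I_D = 10.9 mA

V_GS = V_G = 3.52 V, so V_ov = 3.52 − 1.18 = 2.34 V.
k_n = μ_nC_ox · (W/L) = 5.184 mA/V².
Assume saturation: I_D = ½ k_n V_ov² = 0.5 × 5.184 × 2.34² = 14.2 mA, giving V_DS = V_DD − I_D R_D = 12.1 − 14.2 × 1 = -2.09 V.
But -2.09 V < V_ov = 2.34 V, so the device is actually in triode.
In triode I_D = k_n[V_ov V_DS − ½ V_DS²] and I_D = (V_DD − V_DS)/R_D. Equating: 2.59 V_DS² − 13.13 V_DS + 12.1 = 0, giving V_DS = 1.21 V (the root below V_ov).
I_D = (12.1 − 1.21) / 1 = 10.9 mA.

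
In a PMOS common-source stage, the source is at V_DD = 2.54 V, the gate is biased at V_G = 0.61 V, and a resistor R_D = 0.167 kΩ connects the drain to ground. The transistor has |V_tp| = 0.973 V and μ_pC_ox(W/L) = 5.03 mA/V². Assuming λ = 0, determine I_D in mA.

I_D = 2.30 mA

V_SG = V_DD − V_G = 2.54 − 0.61 = 1.93 V, so V_ov = 1.93 − 0.973 = 0.957 V.
Assume saturation: I_D = ½ k_p V_ov² = 0.5 × 5.03 × 0.957² = 2.3 mA, giving V_SD = V_DD − I_D R_D = 2.54 − 2.3 × 0.167 = 2.16 V.
V_SD = 2.16 V ≥ V_ov = 0.957 V, confirming saturation.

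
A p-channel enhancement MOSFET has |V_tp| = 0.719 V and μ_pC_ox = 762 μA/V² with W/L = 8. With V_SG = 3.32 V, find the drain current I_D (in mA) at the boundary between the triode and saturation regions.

At the boundary V_SD = V_ov = V_SG − |V_tp| = 3.32 − 0.719 = 2.6 V.
k_p = μ_pC_ox · (W/L) = 6.096 mA/V².
I_D = ½ k_p V_ov² = 0.5 × 6.096 × 2.6² = 20.6 mA.

I_D = 20.6 mA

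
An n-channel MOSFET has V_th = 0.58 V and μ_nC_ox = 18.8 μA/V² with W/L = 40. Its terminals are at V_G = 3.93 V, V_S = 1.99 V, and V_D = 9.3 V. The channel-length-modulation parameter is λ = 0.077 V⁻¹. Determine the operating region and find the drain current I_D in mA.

V_GS = V_G − V_S = 3.93 − 1.99 = 1.94 V; V_DS = V_D − V_S = 9.3 − 1.99 = 7.31 V.
k_n = μ_nC_ox · (W/L) = 0.752 mA/V².
V_ov = V_GS − V_th = 1.94 − 0.58 = 1.36 V.
Since V_DS = 7.31 V ≥ V_ov = 1.36 V, the device is in saturation.
I_D = ½ k_n V_ov² (1 + λ V_DS) = 0.5 × 0.752 × 1.36² × (1 + 0.077 × 7.31) = 1.09 mA.

Saturation; I_D = 1.09 mA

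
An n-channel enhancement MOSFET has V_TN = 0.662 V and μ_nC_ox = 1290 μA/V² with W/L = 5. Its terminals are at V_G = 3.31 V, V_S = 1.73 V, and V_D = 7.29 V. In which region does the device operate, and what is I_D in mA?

Saturation; I_D = 2.72 mA

V_GS = V_G − V_S = 3.31 − 1.73 = 1.58 V; V_DS = V_D − V_S = 7.29 − 1.73 = 5.56 V.
k_n = μ_nC_ox · (W/L) = 6.45 mA/V².
V_ov = V_GS − V_TN = 1.58 − 0.662 = 0.918 V.
Since V_DS = 5.56 V ≥ V_ov = 0.918 V, the device is in saturation.
I_D = ½ k_n V_ov² = 0.5 × 6.45 × 0.918² = 2.72 mA.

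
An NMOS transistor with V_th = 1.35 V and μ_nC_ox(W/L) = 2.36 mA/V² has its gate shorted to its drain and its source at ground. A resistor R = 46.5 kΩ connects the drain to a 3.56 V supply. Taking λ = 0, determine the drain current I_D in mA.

I_D = 0.0434 mA

With gate tied to drain, V_GS = V_DS ≥ V_GS − V_th, so the device is in saturation.
KCL at the drain: ½ k_n (V_GS − V_th)² = (V_DD − V_GS)/R.
Let x = V_GS − 1.35. Then 54.9 x² + x − 2.21 = 0, giving x = 0.192 V (positive root), so V_GS = 1.54 V.
I_D = (V_DD − V_GS)/R = (3.56 − 1.54) / 46.5 = 0.0434 mA.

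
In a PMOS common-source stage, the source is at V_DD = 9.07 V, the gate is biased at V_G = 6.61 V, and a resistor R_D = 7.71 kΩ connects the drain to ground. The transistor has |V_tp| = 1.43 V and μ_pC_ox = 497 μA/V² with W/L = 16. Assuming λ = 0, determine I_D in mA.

V_SG = V_DD − V_G = 9.07 − 6.61 = 2.46 V, so V_ov = 2.46 − 1.43 = 1.03 V.
k_p = μ_pC_ox · (W/L) = 7.952 mA/V².
Assume saturation: I_D = ½ k_p V_ov² = 0.5 × 7.952 × 1.03² = 4.22 mA, giving V_SD = V_DD − I_D R_D = 9.07 − 4.22 × 7.71 = -23.5 V.
But -23.5 V < V_ov = 1.03 V, so the device is actually in triode.
In triode I_D = k_p[V_ov V_SD − ½ V_SD²] and I_D = (V_DD − V_SD)/R_D. Equating: 30.7 V_SD² − 64.15 V_SD + 9.07 = 0, giving V_SD = 0.153 V (the root below V_ov).
I_D = (9.07 − 0.153) / 7.71 = 1.16 mA.

I_D = 1.16 mA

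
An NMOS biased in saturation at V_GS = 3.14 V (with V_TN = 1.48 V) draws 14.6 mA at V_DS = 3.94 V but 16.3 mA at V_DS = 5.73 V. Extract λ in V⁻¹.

With V_GS fixed, I_D ∝ (1 + λ V_DS) in saturation, so I_D2/I_D1 = (1 + λ V_DS2)/(1 + λ V_DS1).
16.3/14.6 = 1.116 = (1 + 5.73 λ)/(1 + 3.94 λ).
Solving: λ (I_D1 V_DS2 − I_D2 V_DS1) = I_D2 − I_D1, so λ = (16.3 − 14.6) / (14.6 × 5.73 − 16.3 × 3.94) = 1.7 / 19.4 = 0.0875 V⁻¹.

λ = 0.0875 V⁻¹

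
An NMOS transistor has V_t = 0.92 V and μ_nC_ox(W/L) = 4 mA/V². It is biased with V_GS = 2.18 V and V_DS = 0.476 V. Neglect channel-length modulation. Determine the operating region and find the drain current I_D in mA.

V_ov = V_GS − V_t = 2.18 − 0.92 = 1.26 V.
Since V_DS = 0.476 V < V_ov = 1.26 V, the device is in the triode region.
I_D = k_n [V_ov · V_DS − ½ V_DS²] = 4 × [1.26 × 0.476 − 0.5 × 0.476²] = 1.95 mA.

Triode; I_D = 1.95 mA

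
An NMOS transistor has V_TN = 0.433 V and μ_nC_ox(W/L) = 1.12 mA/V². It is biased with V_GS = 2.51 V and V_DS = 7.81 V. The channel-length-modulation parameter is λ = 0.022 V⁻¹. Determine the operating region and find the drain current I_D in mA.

Saturation; I_D = 2.83 mA

V_ov = V_GS − V_TN = 2.51 − 0.433 = 2.08 V.
Since V_DS = 7.81 V ≥ V_ov = 2.08 V, the device is in saturation.
I_D = ½ k_n V_ov² (1 + λ V_DS) = 0.5 × 1.12 × 2.08² × (1 + 0.022 × 7.81) = 2.83 mA.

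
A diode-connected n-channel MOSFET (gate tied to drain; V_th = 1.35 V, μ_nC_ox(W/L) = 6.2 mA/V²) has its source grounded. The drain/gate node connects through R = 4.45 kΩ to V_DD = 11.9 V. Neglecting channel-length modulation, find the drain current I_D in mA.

With gate tied to drain, V_GS = V_DS ≥ V_GS − V_th, so the device is in saturation.
KCL at the drain: ½ k_n (V_GS − V_th)² = (V_DD − V_GS)/R.
Let x = V_GS − 1.35. Then 13.8 x² + x − 10.55 = 0, giving x = 0.839 V (positive root), so V_GS = 2.19 V.
I_D = (V_DD − V_GS)/R = (11.9 − 2.19) / 4.45 = 2.18 mA.

I_D = 2.18 mA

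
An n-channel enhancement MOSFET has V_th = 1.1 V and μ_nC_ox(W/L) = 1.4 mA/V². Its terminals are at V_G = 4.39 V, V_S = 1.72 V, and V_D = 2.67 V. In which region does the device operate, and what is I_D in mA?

Triode; I_D = 1.46 mA

V_GS = V_G − V_S = 4.39 − 1.72 = 2.67 V; V_DS = V_D − V_S = 2.67 − 1.72 = 0.95 V.
V_ov = V_GS − V_th = 2.67 − 1.1 = 1.57 V.
Since V_DS = 0.95 V < V_ov = 1.57 V, the device is in the triode region.
I_D = k_n [V_ov · V_DS − ½ V_DS²] = 1.4 × [1.57 × 0.95 − 0.5 × 0.95²] = 1.46 mA.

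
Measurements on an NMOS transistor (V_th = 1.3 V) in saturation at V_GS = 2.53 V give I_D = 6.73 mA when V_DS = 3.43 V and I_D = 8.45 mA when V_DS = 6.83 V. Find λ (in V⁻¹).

With V_GS fixed, I_D ∝ (1 + λ V_DS) in saturation, so I_D2/I_D1 = (1 + λ V_DS2)/(1 + λ V_DS1).
8.45/6.73 = 1.256 = (1 + 6.83 λ)/(1 + 3.43 λ).
Solving: λ (I_D1 V_DS2 − I_D2 V_DS1) = I_D2 − I_D1, so λ = (8.45 − 6.73) / (6.73 × 6.83 − 8.45 × 3.43) = 1.72 / 17 = 0.101 V⁻¹.

λ = 0.101 V⁻¹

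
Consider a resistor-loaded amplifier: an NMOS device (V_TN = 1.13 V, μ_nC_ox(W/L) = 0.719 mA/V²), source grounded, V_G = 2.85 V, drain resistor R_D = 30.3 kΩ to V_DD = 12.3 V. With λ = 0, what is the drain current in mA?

V_GS = V_G = 2.85 V, so V_ov = 2.85 − 1.13 = 1.72 V.
Assume saturation: I_D = ½ k_n V_ov² = 0.5 × 0.719 × 1.72² = 1.06 mA, giving V_DS = V_DD − I_D R_D = 12.3 − 1.06 × 30.3 = -19.9 V.
But -19.9 V < V_ov = 1.72 V, so the device is actually in triode.
In triode I_D = k_n[V_ov V_DS − ½ V_DS²] and I_D = (V_DD − V_DS)/R_D. Equating: 10.9 V_DS² − 38.47 V_DS + 12.3 = 0, giving V_DS = 0.356 V (the root below V_ov).
I_D = (12.3 − 0.356) / 30.3 = 0.394 mA.

I_D = 0.394 mA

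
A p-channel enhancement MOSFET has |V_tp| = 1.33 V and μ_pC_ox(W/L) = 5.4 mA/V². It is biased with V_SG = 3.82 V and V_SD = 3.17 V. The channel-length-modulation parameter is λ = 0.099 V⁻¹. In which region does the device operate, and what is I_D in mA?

V_ov = V_SG − |V_tp| = 3.82 − 1.33 = 2.49 V.
Since V_SD = 3.17 V ≥ V_ov = 2.49 V, the device is in saturation.
I_D = ½ k_p V_ov² (1 + λ V_SD) = 0.5 × 5.4 × 2.49² × (1 + 0.099 × 3.17) = 22 mA.

Saturation; I_D = 22.0 mA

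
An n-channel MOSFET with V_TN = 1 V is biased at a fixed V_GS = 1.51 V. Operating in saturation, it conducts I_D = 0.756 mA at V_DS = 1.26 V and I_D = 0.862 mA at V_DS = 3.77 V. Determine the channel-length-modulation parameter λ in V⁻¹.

With V_GS fixed, I_D ∝ (1 + λ V_DS) in saturation, so I_D2/I_D1 = (1 + λ V_DS2)/(1 + λ V_DS1).
0.862/0.756 = 1.14 = (1 + 3.77 λ)/(1 + 1.26 λ).
Solving: λ (I_D1 V_DS2 − I_D2 V_DS1) = I_D2 − I_D1, so λ = (0.862 − 0.756) / (0.756 × 3.77 − 0.862 × 1.26) = 0.106 / 1.76 = 0.0601 V⁻¹.

λ = 0.0601 V⁻¹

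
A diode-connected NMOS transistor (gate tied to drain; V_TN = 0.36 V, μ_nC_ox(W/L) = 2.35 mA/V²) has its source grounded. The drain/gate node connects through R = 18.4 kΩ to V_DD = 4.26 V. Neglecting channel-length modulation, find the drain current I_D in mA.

With gate tied to drain, V_GS = V_DS ≥ V_GS − V_TN, so the device is in saturation.
KCL at the drain: ½ k_n (V_GS − V_TN)² = (V_DD − V_GS)/R.
Let x = V_GS − 0.36. Then 21.6 x² + x − 3.9 = 0, giving x = 0.402 V (positive root), so V_GS = 0.762 V.
I_D = (V_DD − V_GS)/R = (4.26 − 0.762) / 18.4 = 0.19 mA.

I_D = 0.190 mA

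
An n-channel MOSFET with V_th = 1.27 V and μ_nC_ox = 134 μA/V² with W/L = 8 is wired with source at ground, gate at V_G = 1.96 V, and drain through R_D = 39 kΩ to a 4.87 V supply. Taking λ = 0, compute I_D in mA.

I_D = 0.120 mA

V_GS = V_G = 1.96 V, so V_ov = 1.96 − 1.27 = 0.69 V.
k_n = μ_nC_ox · (W/L) = 1.072 mA/V².
Assume saturation: I_D = ½ k_n V_ov² = 0.5 × 1.072 × 0.69² = 0.255 mA, giving V_DS = V_DD − I_D R_D = 4.87 − 0.255 × 39 = -5.08 V.
But -5.08 V < V_ov = 0.69 V, so the device is actually in triode.
In triode I_D = k_n[V_ov V_DS − ½ V_DS²] and I_D = (V_DD − V_DS)/R_D. Equating: 20.9 V_DS² − 29.85 V_DS + 4.87 = 0, giving V_DS = 0.188 V (the root below V_ov).
I_D = (4.87 − 0.188) / 39 = 0.12 mA.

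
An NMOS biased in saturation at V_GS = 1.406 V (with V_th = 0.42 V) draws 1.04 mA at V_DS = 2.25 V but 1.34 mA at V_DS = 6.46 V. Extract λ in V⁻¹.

λ = 0.0810 V⁻¹

With V_GS fixed, I_D ∝ (1 + λ V_DS) in saturation, so I_D2/I_D1 = (1 + λ V_DS2)/(1 + λ V_DS1).
1.34/1.04 = 1.288 = (1 + 6.46 λ)/(1 + 2.25 λ).
Solving: λ (I_D1 V_DS2 − I_D2 V_DS1) = I_D2 − I_D1, so λ = (1.34 − 1.04) / (1.04 × 6.46 − 1.34 × 2.25) = 0.3 / 3.7 = 0.081 V⁻¹.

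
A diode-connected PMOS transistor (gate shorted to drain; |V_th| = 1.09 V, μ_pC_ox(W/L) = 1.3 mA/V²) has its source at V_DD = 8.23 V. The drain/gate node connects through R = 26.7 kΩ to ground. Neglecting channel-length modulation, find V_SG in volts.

With gate tied to drain, V_SG = V_SD ≥ V_SG − |V_th|, so the device is in saturation.
KCL at the drain: ½ k_p (V_SG − |V_th|)² = (V_DD − V_SG)/R.
Let x = V_SG − 1.09. Then 17.4 x² + x − 7.14 = 0, giving x = 0.613 V (positive root), so V_SG = 1.7 V.
I_D = (V_DD − V_SG)/R = (8.23 − 1.7) / 26.7 = 0.244 mA.

V_SG = 1.70 V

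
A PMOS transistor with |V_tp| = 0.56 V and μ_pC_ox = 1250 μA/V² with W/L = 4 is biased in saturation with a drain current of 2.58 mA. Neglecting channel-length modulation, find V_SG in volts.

k_p = μ_pC_ox · (W/L) = 5 mA/V².
In saturation I_D = ½ k_p (V_SG − |V_tp|)², so V_SG − |V_tp| = √(2 I_D / k_p) = √(2 × 2.58 / 5) = 1.02 V.
V_SG = 0.56 + 1.02 = 1.58 V.

V_SG = 1.58 V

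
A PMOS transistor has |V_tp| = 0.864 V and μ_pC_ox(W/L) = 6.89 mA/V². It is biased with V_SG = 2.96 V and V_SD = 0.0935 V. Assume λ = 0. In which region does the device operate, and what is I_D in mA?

Triode; I_D = 1.32 mA

V_ov = V_SG − |V_tp| = 2.96 − 0.864 = 2.1 V.
Since V_SD = 0.0935 V < V_ov = 2.1 V, the device is in the triode region.
I_D = k_p [V_ov · V_SD − ½ V_SD²] = 6.89 × [2.1 × 0.0935 − 0.5 × 0.0935²] = 1.32 mA.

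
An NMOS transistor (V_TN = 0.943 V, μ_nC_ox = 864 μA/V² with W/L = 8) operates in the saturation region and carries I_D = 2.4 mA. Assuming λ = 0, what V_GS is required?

V_GS = 1.78 V

k_n = μ_nC_ox · (W/L) = 6.912 mA/V².
In saturation I_D = ½ k_n (V_GS − V_TN)², so V_GS − V_TN = √(2 I_D / k_n) = √(2 × 2.4 / 6.912) = 0.833 V.
V_GS = 0.943 + 0.833 = 1.78 V.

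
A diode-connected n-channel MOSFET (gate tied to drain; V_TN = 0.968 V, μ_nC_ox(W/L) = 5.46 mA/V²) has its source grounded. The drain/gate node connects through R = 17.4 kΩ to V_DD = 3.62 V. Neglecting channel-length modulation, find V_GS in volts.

V_GS = 1.19 V

With gate tied to drain, V_GS = V_DS ≥ V_GS − V_TN, so the device is in saturation.
KCL at the drain: ½ k_n (V_GS − V_TN)² = (V_DD − V_GS)/R.
Let x = V_GS − 0.968. Then 47.5 x² + x − 2.652 = 0, giving x = 0.226 V (positive root), so V_GS = 1.19 V.
I_D = (V_DD − V_GS)/R = (3.62 − 1.19) / 17.4 = 0.139 mA.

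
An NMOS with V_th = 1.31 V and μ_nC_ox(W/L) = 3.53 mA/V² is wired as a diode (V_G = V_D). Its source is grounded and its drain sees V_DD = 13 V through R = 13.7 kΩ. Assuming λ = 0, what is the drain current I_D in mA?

I_D = 0.804 mA

With gate tied to drain, V_GS = V_DS ≥ V_GS − V_th, so the device is in saturation.
KCL at the drain: ½ k_n (V_GS − V_th)² = (V_DD − V_GS)/R.
Let x = V_GS − 1.31. Then 24.2 x² + x − 11.69 = 0, giving x = 0.675 V (positive root), so V_GS = 1.98 V.
I_D = (V_DD − V_GS)/R = (13 − 1.98) / 13.7 = 0.804 mA.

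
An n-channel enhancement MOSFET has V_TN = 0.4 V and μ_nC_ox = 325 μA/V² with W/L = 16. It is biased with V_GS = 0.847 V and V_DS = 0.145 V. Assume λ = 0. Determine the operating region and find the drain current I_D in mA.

k_n = μ_nC_ox · (W/L) = 5.2 mA/V².
V_ov = V_GS − V_TN = 0.847 − 0.4 = 0.447 V.
Since V_DS = 0.145 V < V_ov = 0.447 V, the device is in the triode region.
I_D = k_n [V_ov · V_DS − ½ V_DS²] = 5.2 × [0.447 × 0.145 − 0.5 × 0.145²] = 0.282 mA.

Triode; I_D = 0.282 mA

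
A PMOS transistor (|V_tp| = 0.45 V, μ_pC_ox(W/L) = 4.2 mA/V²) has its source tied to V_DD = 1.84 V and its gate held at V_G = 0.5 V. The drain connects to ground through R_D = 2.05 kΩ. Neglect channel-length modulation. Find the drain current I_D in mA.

I_D = 0.780 mA

V_SG = V_DD − V_G = 1.84 − 0.5 = 1.34 V, so V_ov = 1.34 − 0.45 = 0.89 V.
Assume saturation: I_D = ½ k_p V_ov² = 0.5 × 4.2 × 0.89² = 1.66 mA, giving V_SD = V_DD − I_D R_D = 1.84 − 1.66 × 2.05 = -1.57 V.
But -1.57 V < V_ov = 0.89 V, so the device is actually in triode.
In triode I_D = k_p[V_ov V_SD − ½ V_SD²] and I_D = (V_DD − V_SD)/R_D. Equating: 4.3 V_SD² − 8.663 V_SD + 1.84 = 0, giving V_SD = 0.241 V (the root below V_ov).
I_D = (1.84 − 0.241) / 2.05 = 0.78 mA.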